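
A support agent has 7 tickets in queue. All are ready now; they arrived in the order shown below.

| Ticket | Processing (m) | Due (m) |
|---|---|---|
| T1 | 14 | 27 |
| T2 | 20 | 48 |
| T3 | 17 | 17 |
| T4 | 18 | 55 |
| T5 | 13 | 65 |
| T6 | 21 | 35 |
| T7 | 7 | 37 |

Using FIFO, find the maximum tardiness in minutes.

73

FIFO (arrival order): T1 T2 T3 T4 T5 T6 T7.
T1: 0→14, due 27, tardiness 0
T2: 14→34, due 48, tardiness 0
T3: 34→51, due 17, tardiness 34
T4: 51→69, due 55, tardiness 14
T5: 69→82, due 65, tardiness 17
T6: 82→103, due 35, tardiness 68
T7: 103→110, due 37, tardiness 73
Maximum = 73.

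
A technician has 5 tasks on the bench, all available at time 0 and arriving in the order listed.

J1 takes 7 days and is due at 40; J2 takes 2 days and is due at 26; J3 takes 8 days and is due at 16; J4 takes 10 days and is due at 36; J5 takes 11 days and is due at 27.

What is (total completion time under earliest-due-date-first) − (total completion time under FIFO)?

10

EDD (increasing due date): J3 J2 J5 J4 J1.
J3: 0→8
J2: 8→10
J5: 10→21
J4: 21→31
J1: 31→38
Sum = 8+10+21+31+38 = 108.
FIFO (arrival order): J1 J2 J3 J4 J5.
J1: 0→7
J2: 7→9
J3: 9→17
J4: 17→27
J5: 27→38
Sum = 7+9+17+27+38 = 98.
Difference = 108 − 98 = 10.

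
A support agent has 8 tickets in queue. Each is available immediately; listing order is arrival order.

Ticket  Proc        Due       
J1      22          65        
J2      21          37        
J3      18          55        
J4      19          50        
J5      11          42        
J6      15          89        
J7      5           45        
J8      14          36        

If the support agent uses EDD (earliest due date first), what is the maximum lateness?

EDD (increasing due date): J8 J2 J5 J7 J4 J3 J1 J6.
J8: 0→14, due 36, lateness -22
J2: 14→35, due 37, lateness -2
J5: 35→46, due 42, lateness 4
J7: 46→51, due 45, lateness 6
J4: 51→70, due 50, lateness 20
J3: 70→88, due 55, lateness 33
J1: 88→110, due 65, lateness 45
J6: 110→125, due 89, lateness 36
Maximum = 45.

45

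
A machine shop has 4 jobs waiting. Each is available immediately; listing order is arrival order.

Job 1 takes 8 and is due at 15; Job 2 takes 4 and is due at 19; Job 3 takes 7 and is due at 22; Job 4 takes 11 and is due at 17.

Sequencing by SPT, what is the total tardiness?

SPT (increasing processing time): Job 2 Job 3 Job 1 Job 4.
Job 2: 0→4, due 19, tardiness 0
Job 3: 4→11, due 22, tardiness 0
Job 1: 11→19, due 15, tardiness 4
Job 4: 19→30, due 17, tardiness 13
Sum = 0+0+4+13 = 17.

17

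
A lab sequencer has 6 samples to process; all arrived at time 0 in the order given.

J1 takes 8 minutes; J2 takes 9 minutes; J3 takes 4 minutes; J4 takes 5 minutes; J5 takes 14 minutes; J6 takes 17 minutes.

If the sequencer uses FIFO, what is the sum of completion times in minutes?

169

FIFO (arrival order): J1 J2 J3 J4 J5 J6.
J1: 0→8
J2: 8→17
J3: 17→21
J4: 21→26
J5: 26→40
J6: 40→57
Sum = 8+17+21+26+40+57 = 169.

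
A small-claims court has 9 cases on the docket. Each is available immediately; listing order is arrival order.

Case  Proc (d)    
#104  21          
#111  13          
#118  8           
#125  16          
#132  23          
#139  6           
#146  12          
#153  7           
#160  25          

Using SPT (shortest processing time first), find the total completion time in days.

501

SPT (increasing processing time): #139 #153 #118 #146 #111 #125 #104 #132 #160.
#139: 0→6
#153: 6→13
#118: 13→21
#146: 21→33
#111: 33→46
#125: 46→62
#104: 62→83
#132: 83→106
#160: 106→131
Sum = 6+13+21+33+46+62+83+106+131 = 501.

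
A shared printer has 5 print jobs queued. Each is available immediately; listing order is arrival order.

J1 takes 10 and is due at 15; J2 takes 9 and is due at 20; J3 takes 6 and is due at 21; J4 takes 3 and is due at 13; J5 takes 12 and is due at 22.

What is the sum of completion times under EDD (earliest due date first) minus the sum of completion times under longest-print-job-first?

-36

EDD (increasing due date): J4 J1 J2 J3 J5.
J4: 0→3
J1: 3→13
J2: 13→22
J3: 22→28
J5: 28→40
Sum = 3+13+22+28+40 = 106.
LPT (decreasing processing time): J5 J1 J2 J3 J4.
J5: 0→12
J1: 12→22
J2: 22→31
J3: 31→37
J4: 37→40
Sum = 12+22+31+37+40 = 142.
Difference = 106 − 142 = -36.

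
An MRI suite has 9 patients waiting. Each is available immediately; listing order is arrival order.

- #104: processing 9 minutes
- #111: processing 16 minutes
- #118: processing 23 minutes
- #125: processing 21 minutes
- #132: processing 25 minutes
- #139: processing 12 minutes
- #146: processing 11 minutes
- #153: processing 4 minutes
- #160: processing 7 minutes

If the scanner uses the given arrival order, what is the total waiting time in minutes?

FIFO (arrival order): #104 #111 #118 #125 #132 #139 #146 #153 #160.
#104: waits 0, runs 0→9
#111: waits 9, runs 9→25
#118: waits 25, runs 25→48
#125: waits 48, runs 48→69
#132: waits 69, runs 69→94
#139: waits 94, runs 94→106
#146: waits 106, runs 106→117
#153: waits 117, runs 117→121
#160: waits 121, runs 121→128
Sum = 0+9+25+48+69+94+106+117+121 = 589.

589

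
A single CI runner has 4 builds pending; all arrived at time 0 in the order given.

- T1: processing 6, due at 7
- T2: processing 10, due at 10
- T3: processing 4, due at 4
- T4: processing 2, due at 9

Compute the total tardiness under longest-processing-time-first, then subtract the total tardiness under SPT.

19

LPT (decreasing processing time): T2 T1 T3 T4.
T2: 0→10, due 10, tardiness 0
T1: 10→16, due 7, tardiness 9
T3: 16→20, due 4, tardiness 16
T4: 20→22, due 9, tardiness 13
Sum = 0+9+16+13 = 38.
SPT (increasing processing time): T4 T3 T1 T2.
T4: 0→2, due 9, tardiness 0
T3: 2→6, due 4, tardiness 2
T1: 6→12, due 7, tardiness 5
T2: 12→22, due 10, tardiness 12
Sum = 0+2+5+12 = 19.
Difference = 38 − 19 = 19.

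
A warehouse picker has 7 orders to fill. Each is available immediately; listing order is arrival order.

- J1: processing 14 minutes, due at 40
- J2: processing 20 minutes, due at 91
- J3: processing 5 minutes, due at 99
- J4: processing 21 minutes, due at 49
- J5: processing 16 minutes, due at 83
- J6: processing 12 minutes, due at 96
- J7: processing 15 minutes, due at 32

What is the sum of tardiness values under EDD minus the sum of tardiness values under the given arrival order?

-75

EDD (increasing due date): J7 J1 J4 J5 J2 J6 J3.
J7: 0→15, due 32, tardiness 0
J1: 15→29, due 40, tardiness 0
J4: 29→50, due 49, tardiness 1
J5: 50→66, due 83, tardiness 0
J2: 66→86, due 91, tardiness 0
J6: 86→98, due 96, tardiness 2
J3: 98→103, due 99, tardiness 4
Sum = 0+0+1+0+0+2+4 = 7.
FIFO (arrival order): J1 J2 J3 J4 J5 J6 J7.
J1: 0→14, due 40, tardiness 0
J2: 14→34, due 91, tardiness 0
J3: 34→39, due 99, tardiness 0
J4: 39→60, due 49, tardiness 11
J5: 60→76, due 83, tardiness 0
J6: 76→88, due 96, tardiness 0
J7: 88→103, due 32, tardiness 71
Sum = 0+0+0+11+0+0+71 = 82.
Difference = 7 − 82 = -75.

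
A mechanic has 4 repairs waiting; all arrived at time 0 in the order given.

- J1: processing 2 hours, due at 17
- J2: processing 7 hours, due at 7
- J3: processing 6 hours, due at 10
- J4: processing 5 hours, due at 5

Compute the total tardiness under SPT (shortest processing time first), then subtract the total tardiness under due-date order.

2

SPT (increasing processing time): J1 J4 J3 J2.
J1: 0→2, due 17, tardiness 0
J4: 2→7, due 5, tardiness 2
J3: 7→13, due 10, tardiness 3
J2: 13→20, due 7, tardiness 13
Sum = 0+2+3+13 = 18.
EDD (increasing due date): J4 J2 J3 J1.
J4: 0→5, due 5, tardiness 0
J2: 5→12, due 7, tardiness 5
J3: 12→18, due 10, tardiness 8
J1: 18→20, due 17, tardiness 3
Sum = 0+5+8+3 = 16.
Difference = 18 − 16 = 2.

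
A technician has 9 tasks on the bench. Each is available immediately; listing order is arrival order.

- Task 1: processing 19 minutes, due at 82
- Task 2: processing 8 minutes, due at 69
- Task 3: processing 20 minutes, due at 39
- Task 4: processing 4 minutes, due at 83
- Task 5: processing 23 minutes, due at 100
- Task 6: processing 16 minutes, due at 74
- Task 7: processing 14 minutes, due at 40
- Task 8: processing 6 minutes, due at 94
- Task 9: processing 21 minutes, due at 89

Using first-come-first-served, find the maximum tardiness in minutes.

64

FIFO (arrival order): Task 1 Task 2 Task 3 Task 4 Task 5 Task 6 Task 7 Task 8 Task 9.
Task 1: 0→19, due 82, tardiness 0
Task 2: 19→27, due 69, tardiness 0
Task 3: 27→47, due 39, tardiness 8
Task 4: 47→51, due 83, tardiness 0
Task 5: 51→74, due 100, tardiness 0
Task 6: 74→90, due 74, tardiness 16
Task 7: 90→104, due 40, tardiness 64
Task 8: 104→110, due 94, tardiness 16
Task 9: 110→131, due 89, tardiness 42
Maximum = 64.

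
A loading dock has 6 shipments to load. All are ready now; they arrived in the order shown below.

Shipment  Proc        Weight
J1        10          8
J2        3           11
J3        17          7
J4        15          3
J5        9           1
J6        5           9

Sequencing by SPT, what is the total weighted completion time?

877

SPT (increasing processing time): J2 J6 J5 J1 J4 J3.
J2: finishes 3, weight 11, w·C = 33
J6: finishes 8, weight 9, w·C = 72
J5: finishes 17, weight 1, w·C = 17
J1: finishes 27, weight 8, w·C = 216
J4: finishes 42, weight 3, w·C = 126
J3: finishes 59, weight 7, w·C = 413
Sum = 33+72+17+216+126+413 = 877.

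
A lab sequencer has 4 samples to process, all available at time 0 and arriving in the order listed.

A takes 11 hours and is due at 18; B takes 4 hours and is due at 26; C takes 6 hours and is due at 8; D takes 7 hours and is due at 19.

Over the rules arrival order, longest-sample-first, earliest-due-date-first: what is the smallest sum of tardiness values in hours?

FIFO (arrival order): A B C D.
A: 0→11, due 18, tardiness 0
B: 11→15, due 26, tardiness 0
C: 15→21, due 8, tardiness 13
D: 21→28, due 19, tardiness 9
Sum = 0+0+13+9 = 22.
LPT (decreasing processing time): A D C B.
A: 0→11, due 18, tardiness 0
D: 11→18, due 19, tardiness 0
C: 18→24, due 8, tardiness 16
B: 24→28, due 26, tardiness 2
Sum = 0+0+16+2 = 18.
EDD (increasing due date): C A D B.
C: 0→6, due 8, tardiness 0
A: 6→17, due 18, tardiness 0
D: 17→24, due 19, tardiness 5
B: 24→28, due 26, tardiness 2
Sum = 0+0+5+2 = 7.
FIFO 22, LPT 18, EDD 7 → minimum 7.

7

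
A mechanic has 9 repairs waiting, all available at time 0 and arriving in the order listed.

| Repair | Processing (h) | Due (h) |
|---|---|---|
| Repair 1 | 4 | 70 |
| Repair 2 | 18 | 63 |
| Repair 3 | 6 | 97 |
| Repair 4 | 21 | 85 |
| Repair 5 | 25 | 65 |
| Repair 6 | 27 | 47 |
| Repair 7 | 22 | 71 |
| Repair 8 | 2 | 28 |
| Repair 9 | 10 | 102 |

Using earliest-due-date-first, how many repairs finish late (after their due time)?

6

EDD (increasing due date): Repair 8 Repair 6 Repair 2 Repair 5 Repair 1 Repair 7 Repair 4 Repair 3 Repair 9.
Repair 8: 0→2, due 28, tardiness 0
Repair 6: 2→29, due 47, tardiness 0
Repair 2: 29→47, due 63, tardiness 0
Repair 5: 47→72, due 65, tardiness 7
Repair 1: 72→76, due 70, tardiness 6
Repair 7: 76→98, due 71, tardiness 27
Repair 4: 98→119, due 85, tardiness 34
Repair 3: 119→125, due 97, tardiness 28
Repair 9: 125→135, due 102, tardiness 33
Late repairs: 6.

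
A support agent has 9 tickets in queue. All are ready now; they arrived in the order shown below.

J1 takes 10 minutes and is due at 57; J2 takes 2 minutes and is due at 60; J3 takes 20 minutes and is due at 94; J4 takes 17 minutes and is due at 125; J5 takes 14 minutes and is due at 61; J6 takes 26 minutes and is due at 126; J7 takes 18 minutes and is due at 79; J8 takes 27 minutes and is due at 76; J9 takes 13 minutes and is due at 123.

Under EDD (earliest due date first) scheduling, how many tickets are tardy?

EDD (increasing due date): J1 J2 J5 J8 J7 J3 J9 J4 J6.
J1: 0→10, due 57, tardiness 0
J2: 10→12, due 60, tardiness 0
J5: 12→26, due 61, tardiness 0
J8: 26→53, due 76, tardiness 0
J7: 53→71, due 79, tardiness 0
J3: 71→91, due 94, tardiness 0
J9: 91→104, due 123, tardiness 0
J4: 104→121, due 125, tardiness 0
J6: 121→147, due 126, tardiness 21
Late tickets: 1.

1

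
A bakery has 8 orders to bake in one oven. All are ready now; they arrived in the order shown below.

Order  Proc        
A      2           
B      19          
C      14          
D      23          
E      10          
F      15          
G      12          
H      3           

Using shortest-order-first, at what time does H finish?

SPT (increasing processing time): A H E G C F B D.
A: 0→2
H: 2→5

5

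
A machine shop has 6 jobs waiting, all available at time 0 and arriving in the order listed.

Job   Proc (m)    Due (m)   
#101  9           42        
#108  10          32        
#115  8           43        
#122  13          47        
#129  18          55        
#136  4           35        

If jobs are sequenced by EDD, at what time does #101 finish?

EDD (increasing due date): #108 #136 #101 #115 #122 #129.
#108: 0→10
#136: 10→14
#101: 14→23

23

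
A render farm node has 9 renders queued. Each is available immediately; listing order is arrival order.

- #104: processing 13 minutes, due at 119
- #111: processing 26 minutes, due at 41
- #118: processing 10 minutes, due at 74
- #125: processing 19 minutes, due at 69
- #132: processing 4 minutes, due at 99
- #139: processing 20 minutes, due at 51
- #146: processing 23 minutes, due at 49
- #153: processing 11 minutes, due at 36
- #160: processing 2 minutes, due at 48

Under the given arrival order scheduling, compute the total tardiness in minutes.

277

FIFO (arrival order): #104 #111 #118 #125 #132 #139 #146 #153 #160.
#104: 0→13, due 119, tardiness 0
#111: 13→39, due 41, tardiness 0
#118: 39→49, due 74, tardiness 0
#125: 49→68, due 69, tardiness 0
#132: 68→72, due 99, tardiness 0
#139: 72→92, due 51, tardiness 41
#146: 92→115, due 49, tardiness 66
#153: 115→126, due 36, tardiness 90
#160: 126→128, due 48, tardiness 80
Sum = 0+0+0+0+0+41+66+90+80 = 277.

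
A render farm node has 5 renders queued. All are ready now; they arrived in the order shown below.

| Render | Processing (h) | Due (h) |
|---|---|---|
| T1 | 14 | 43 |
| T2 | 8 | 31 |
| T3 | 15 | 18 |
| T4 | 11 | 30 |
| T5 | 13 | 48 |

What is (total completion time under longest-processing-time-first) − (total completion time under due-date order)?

16

LPT (decreasing processing time): T3 T1 T5 T4 T2.
T3: 0→15
T1: 15→29
T5: 29→42
T4: 42→53
T2: 53→61
Sum = 15+29+42+53+61 = 200.
EDD (increasing due date): T3 T4 T2 T1 T5.
T3: 0→15
T4: 15→26
T2: 26→34
T1: 34→48
T5: 48→61
Sum = 15+26+34+48+61 = 184.
Difference = 200 − 184 = 16.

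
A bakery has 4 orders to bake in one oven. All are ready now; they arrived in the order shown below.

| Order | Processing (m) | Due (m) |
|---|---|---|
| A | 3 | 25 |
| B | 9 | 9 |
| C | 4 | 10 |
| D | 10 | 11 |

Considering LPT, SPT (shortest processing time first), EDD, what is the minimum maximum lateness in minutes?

12

LPT (decreasing processing time): D B C A.
D: 0→10, due 11, lateness -1
B: 10→19, due 9, lateness 10
C: 19→23, due 10, lateness 13
A: 23→26, due 25, lateness 1
Maximum = 13.
SPT (increasing processing time): A C B D.
A: 0→3, due 25, lateness -22
C: 3→7, due 10, lateness -3
B: 7→16, due 9, lateness 7
D: 16→26, due 11, lateness 15
Maximum = 15.
EDD (increasing due date): B C D A.
B: 0→9, due 9, lateness 0
C: 9→13, due 10, lateness 3
D: 13→23, due 11, lateness 12
A: 23→26, due 25, lateness 1
Maximum = 12.
LPT 13, SPT 15, EDD 12 → minimum 12.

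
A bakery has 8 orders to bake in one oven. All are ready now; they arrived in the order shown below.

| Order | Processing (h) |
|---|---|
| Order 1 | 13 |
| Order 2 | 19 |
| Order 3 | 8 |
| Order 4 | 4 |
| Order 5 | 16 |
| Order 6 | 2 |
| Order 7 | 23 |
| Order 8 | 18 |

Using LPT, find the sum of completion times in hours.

591

LPT (decreasing processing time): Order 7 Order 2 Order 8 Order 5 Order 1 Order 3 Order 4 Order 6.
Order 7: 0→23
Order 2: 23→42
Order 8: 42→60
Order 5: 60→76
Order 1: 76→89
Order 3: 89→97
Order 4: 97→101
Order 6: 101→103
Sum = 23+42+60+76+89+97+101+103 = 591.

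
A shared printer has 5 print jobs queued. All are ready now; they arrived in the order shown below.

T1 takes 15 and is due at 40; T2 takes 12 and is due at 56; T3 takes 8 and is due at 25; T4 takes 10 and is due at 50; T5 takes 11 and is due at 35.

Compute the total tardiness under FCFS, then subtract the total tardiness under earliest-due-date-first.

FIFO (arrival order): T1 T2 T3 T4 T5.
T1: 0→15, due 40, tardiness 0
T2: 15→27, due 56, tardiness 0
T3: 27→35, due 25, tardiness 10
T4: 35→45, due 50, tardiness 0
T5: 45→56, due 35, tardiness 21
Sum = 0+0+10+0+21 = 31.
EDD (increasing due date): T3 T5 T1 T4 T2.
T3: 0→8, due 25, tardiness 0
T5: 8→19, due 35, tardiness 0
T1: 19→34, due 40, tardiness 0
T4: 34→44, due 50, tardiness 0
T2: 44→56, due 56, tardiness 0
Sum = 0+0+0+0+0 = 0.
Difference = 31 − 0 = 31.

31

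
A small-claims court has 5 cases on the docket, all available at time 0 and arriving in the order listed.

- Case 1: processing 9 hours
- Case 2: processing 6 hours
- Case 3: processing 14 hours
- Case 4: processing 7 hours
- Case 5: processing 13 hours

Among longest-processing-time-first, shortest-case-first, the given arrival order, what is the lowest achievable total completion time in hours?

LPT (decreasing processing time): Case 3 Case 5 Case 1 Case 4 Case 2.
Case 3: 0→14
Case 5: 14→27
Case 1: 27→36
Case 4: 36→43
Case 2: 43→49
Sum = 14+27+36+43+49 = 169.
SPT (increasing processing time): Case 2 Case 4 Case 1 Case 5 Case 3.
Case 2: 0→6
Case 4: 6→13
Case 1: 13→22
Case 5: 22→35
Case 3: 35→49
Sum = 6+13+22+35+49 = 125.
FIFO (arrival order): Case 1 Case 2 Case 3 Case 4 Case 5.
Case 1: 0→9
Case 2: 9→15
Case 3: 15→29
Case 4: 29→36
Case 5: 36→49
Sum = 9+15+29+36+49 = 138.
LPT 169, SPT 125, FIFO 138 → minimum 125.

125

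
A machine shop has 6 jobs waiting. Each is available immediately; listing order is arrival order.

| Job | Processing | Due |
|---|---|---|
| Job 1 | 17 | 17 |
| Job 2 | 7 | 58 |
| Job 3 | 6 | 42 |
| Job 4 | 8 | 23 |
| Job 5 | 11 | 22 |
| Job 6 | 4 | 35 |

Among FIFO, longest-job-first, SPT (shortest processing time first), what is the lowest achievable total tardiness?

44

FIFO (arrival order): Job 1 Job 2 Job 3 Job 4 Job 5 Job 6.
Job 1: 0→17, due 17, tardiness 0
Job 2: 17→24, due 58, tardiness 0
Job 3: 24→30, due 42, tardiness 0
Job 4: 30→38, due 23, tardiness 15
Job 5: 38→49, due 22, tardiness 27
Job 6: 49→53, due 35, tardiness 18
Sum = 0+0+0+15+27+18 = 60.
LPT (decreasing processing time): Job 1 Job 5 Job 4 Job 2 Job 3 Job 6.
Job 1: 0→17, due 17, tardiness 0
Job 5: 17→28, due 22, tardiness 6
Job 4: 28→36, due 23, tardiness 13
Job 2: 36→43, due 58, tardiness 0
Job 3: 43→49, due 42, tardiness 7
Job 6: 49→53, due 35, tardiness 18
Sum = 0+6+13+0+7+18 = 44.
SPT (increasing processing time): Job 6 Job 3 Job 2 Job 4 Job 5 Job 1.
Job 6: 0→4, due 35, tardiness 0
Job 3: 4→10, due 42, tardiness 0
Job 2: 10→17, due 58, tardiness 0
Job 4: 17→25, due 23, tardiness 2
Job 5: 25→36, due 22, tardiness 14
Job 1: 36→53, due 17, tardiness 36
Sum = 0+0+0+2+14+36 = 52.
FIFO 60, LPT 44, SPT 52 → minimum 44.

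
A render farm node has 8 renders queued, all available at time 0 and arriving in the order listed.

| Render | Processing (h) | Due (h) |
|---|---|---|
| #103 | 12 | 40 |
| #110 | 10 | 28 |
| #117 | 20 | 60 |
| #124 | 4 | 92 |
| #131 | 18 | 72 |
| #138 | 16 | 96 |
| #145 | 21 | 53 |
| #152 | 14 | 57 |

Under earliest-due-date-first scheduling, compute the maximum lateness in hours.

EDD (increasing due date): #110 #103 #145 #152 #117 #131 #124 #138.
#110: 0→10, due 28, lateness -18
#103: 10→22, due 40, lateness -18
#145: 22→43, due 53, lateness -10
#152: 43→57, due 57, lateness 0
#117: 57→77, due 60, lateness 17
#131: 77→95, due 72, lateness 23
#124: 95→99, due 92, lateness 7
#138: 99→115, due 96, lateness 19
Maximum = 23.

23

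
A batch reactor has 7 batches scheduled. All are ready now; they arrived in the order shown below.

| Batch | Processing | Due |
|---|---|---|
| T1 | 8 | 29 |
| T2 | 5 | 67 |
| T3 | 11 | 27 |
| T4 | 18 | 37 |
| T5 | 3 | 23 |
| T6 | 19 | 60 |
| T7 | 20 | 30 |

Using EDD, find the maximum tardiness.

EDD (increasing due date): T5 T3 T1 T7 T4 T6 T2.
T5: 0→3, due 23, tardiness 0
T3: 3→14, due 27, tardiness 0
T1: 14→22, due 29, tardiness 0
T7: 22→42, due 30, tardiness 12
T4: 42→60, due 37, tardiness 23
T6: 60→79, due 60, tardiness 19
T2: 79→84, due 67, tardiness 17
Maximum = 23.

23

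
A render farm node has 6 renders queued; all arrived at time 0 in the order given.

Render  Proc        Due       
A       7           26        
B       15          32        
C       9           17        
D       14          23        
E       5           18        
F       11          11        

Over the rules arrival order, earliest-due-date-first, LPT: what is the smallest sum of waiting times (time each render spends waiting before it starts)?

141

FIFO (arrival order): A B C D E F.
A: waits 0, runs 0→7
B: waits 7, runs 7→22
C: waits 22, runs 22→31
D: waits 31, runs 31→45
E: waits 45, runs 45→50
F: waits 50, runs 50→61
Sum = 0+7+22+31+45+50 = 155.
EDD (increasing due date): F C E D A B.
F: waits 0, runs 0→11
C: waits 11, runs 11→20
E: waits 20, runs 20→25
D: waits 25, runs 25→39
A: waits 39, runs 39→46
B: waits 46, runs 46→61
Sum = 0+11+20+25+39+46 = 141.
LPT (decreasing processing time): B D F C A E.
B: waits 0, runs 0→15
D: waits 15, runs 15→29
F: waits 29, runs 29→40
C: waits 40, runs 40→49
A: waits 49, runs 49→56
E: waits 56, runs 56→61
Sum = 0+15+29+40+49+56 = 189.
FIFO 155, EDD 141, LPT 189 → minimum 141.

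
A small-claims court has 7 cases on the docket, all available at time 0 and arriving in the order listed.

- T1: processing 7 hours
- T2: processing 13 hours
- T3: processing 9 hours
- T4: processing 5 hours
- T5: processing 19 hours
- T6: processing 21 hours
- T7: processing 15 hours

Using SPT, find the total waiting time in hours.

SPT (increasing processing time): T4 T1 T3 T2 T7 T5 T6.
T4: waits 0, runs 0→5
T1: waits 5, runs 5→12
T3: waits 12, runs 12→21
T2: waits 21, runs 21→34
T7: waits 34, runs 34→49
T5: waits 49, runs 49→68
T6: waits 68, runs 68→89
Sum = 0+5+12+21+34+49+68 = 189.

189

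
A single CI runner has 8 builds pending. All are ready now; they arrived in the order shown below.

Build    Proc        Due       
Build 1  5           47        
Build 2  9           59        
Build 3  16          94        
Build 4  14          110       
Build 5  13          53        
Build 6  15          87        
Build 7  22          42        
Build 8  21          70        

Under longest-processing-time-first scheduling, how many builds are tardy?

LPT (decreasing processing time): Build 7 Build 8 Build 3 Build 6 Build 4 Build 5 Build 2 Build 1.
Build 7: 0→22, due 42, tardiness 0
Build 8: 22→43, due 70, tardiness 0
Build 3: 43→59, due 94, tardiness 0
Build 6: 59→74, due 87, tardiness 0
Build 4: 74→88, due 110, tardiness 0
Build 5: 88→101, due 53, tardiness 48
Build 2: 101→110, due 59, tardiness 51
Build 1: 110→115, due 47, tardiness 68
Late builds: 3.

3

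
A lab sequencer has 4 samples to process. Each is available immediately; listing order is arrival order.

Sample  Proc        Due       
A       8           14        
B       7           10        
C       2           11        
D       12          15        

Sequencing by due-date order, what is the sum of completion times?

62

EDD (increasing due date): B C A D.
B: 0→7
C: 7→9
A: 9→17
D: 17→29
Sum = 7+9+17+29 = 62.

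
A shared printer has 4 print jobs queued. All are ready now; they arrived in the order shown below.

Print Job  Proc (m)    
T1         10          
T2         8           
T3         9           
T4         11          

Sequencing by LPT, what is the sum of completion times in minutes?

100

LPT (decreasing processing time): T4 T1 T3 T2.
T4: 0→11
T1: 11→21
T3: 21→30
T2: 30→38
Sum = 11+21+30+38 = 100.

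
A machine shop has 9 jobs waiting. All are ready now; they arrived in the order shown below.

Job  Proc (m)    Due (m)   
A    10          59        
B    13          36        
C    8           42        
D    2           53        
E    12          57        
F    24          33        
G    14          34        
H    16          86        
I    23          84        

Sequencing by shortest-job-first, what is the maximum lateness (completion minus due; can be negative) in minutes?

SPT (increasing processing time): D C A E B G H I F.
D: 0→2, due 53, lateness -51
C: 2→10, due 42, lateness -32
A: 10→20, due 59, lateness -39
E: 20→32, due 57, lateness -25
B: 32→45, due 36, lateness 9
G: 45→59, due 34, lateness 25
H: 59→75, due 86, lateness -11
I: 75→98, due 84, lateness 14
F: 98→122, due 33, lateness 89
Maximum = 89.

89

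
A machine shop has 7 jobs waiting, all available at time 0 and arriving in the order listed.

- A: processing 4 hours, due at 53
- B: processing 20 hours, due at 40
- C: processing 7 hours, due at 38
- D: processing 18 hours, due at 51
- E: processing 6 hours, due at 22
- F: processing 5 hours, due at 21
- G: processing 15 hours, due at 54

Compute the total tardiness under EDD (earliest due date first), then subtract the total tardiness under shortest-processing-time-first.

-6

EDD (increasing due date): F E C B D A G.
F: 0→5, due 21, tardiness 0
E: 5→11, due 22, tardiness 0
C: 11→18, due 38, tardiness 0
B: 18→38, due 40, tardiness 0
D: 38→56, due 51, tardiness 5
A: 56→60, due 53, tardiness 7
G: 60→75, due 54, tardiness 21
Sum = 0+0+0+0+5+7+21 = 33.
SPT (increasing processing time): A F E C G D B.
A: 0→4, due 53, tardiness 0
F: 4→9, due 21, tardiness 0
E: 9→15, due 22, tardiness 0
C: 15→22, due 38, tardiness 0
G: 22→37, due 54, tardiness 0
D: 37→55, due 51, tardiness 4
B: 55→75, due 40, tardiness 35
Sum = 0+0+0+0+0+4+35 = 39.
Difference = 33 − 39 = -6.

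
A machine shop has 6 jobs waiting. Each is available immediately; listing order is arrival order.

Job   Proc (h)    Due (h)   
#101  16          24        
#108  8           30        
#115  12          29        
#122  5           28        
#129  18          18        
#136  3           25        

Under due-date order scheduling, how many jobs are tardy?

EDD (increasing due date): #129 #101 #136 #122 #115 #108.
#129: 0→18, due 18, tardiness 0
#101: 18→34, due 24, tardiness 10
#136: 34→37, due 25, tardiness 12
#122: 37→42, due 28, tardiness 14
#115: 42→54, due 29, tardiness 25
#108: 54→62, due 30, tardiness 32
Late jobs: 5.

5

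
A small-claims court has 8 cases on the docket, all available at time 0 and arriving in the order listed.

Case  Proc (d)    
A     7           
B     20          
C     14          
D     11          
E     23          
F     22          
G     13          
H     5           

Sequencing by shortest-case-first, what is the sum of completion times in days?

SPT (increasing processing time): H A D G C B F E.
H: 0→5
A: 5→12
D: 12→23
G: 23→36
C: 36→50
B: 50→70
F: 70→92
E: 92→115
Sum = 5+12+23+36+50+70+92+115 = 403.

403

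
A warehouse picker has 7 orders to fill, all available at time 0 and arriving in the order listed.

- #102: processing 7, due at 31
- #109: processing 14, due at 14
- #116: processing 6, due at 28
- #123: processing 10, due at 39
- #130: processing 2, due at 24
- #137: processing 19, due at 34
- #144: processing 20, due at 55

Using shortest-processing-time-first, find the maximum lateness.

25

SPT (increasing processing time): #130 #116 #102 #123 #109 #137 #144.
#130: 0→2, due 24, lateness -22
#116: 2→8, due 28, lateness -20
#102: 8→15, due 31, lateness -16
#123: 15→25, due 39, lateness -14
#109: 25→39, due 14, lateness 25
#137: 39→58, due 34, lateness 24
#144: 58→78, due 55, lateness 23
Maximum = 25.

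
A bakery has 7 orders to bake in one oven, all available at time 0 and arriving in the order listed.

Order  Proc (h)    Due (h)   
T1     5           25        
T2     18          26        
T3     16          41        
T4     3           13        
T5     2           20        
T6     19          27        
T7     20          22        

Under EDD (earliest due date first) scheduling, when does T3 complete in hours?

EDD (increasing due date): T4 T5 T7 T1 T2 T6 T3.
T4: 0→3
T5: 3→5
T7: 5→25
T1: 25→30
T2: 30→48
T6: 48→67
T3: 67→83

83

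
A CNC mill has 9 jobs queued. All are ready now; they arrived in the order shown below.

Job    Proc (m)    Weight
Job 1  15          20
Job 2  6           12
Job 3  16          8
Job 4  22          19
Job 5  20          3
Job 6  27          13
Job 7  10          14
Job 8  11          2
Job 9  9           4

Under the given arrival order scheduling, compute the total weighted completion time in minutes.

FIFO (arrival order): Job 1 Job 2 Job 3 Job 4 Job 5 Job 6 Job 7 Job 8 Job 9.
Job 1: finishes 15, weight 20, w·C = 300
Job 2: finishes 21, weight 12, w·C = 252
Job 3: finishes 37, weight 8, w·C = 296
Job 4: finishes 59, weight 19, w·C = 1121
Job 5: finishes 79, weight 3, w·C = 237
Job 6: finishes 106, weight 13, w·C = 1378
Job 7: finishes 116, weight 14, w·C = 1624
Job 8: finishes 127, weight 2, w·C = 254
Job 9: finishes 136, weight 4, w·C = 544
Sum = 300+252+296+1121+237+1378+1624+254+544 = 6006.

6006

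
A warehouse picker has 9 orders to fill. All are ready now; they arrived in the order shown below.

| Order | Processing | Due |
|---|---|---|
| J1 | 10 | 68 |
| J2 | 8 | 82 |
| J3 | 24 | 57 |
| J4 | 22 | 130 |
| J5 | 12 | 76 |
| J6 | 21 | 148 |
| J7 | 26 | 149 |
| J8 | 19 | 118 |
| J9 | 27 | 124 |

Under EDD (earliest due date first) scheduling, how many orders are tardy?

1

EDD (increasing due date): J3 J1 J5 J2 J8 J9 J4 J6 J7.
J3: 0→24, due 57, tardiness 0
J1: 24→34, due 68, tardiness 0
J5: 34→46, due 76, tardiness 0
J2: 46→54, due 82, tardiness 0
J8: 54→73, due 118, tardiness 0
J9: 73→100, due 124, tardiness 0
J4: 100→122, due 130, tardiness 0
J6: 122→143, due 148, tardiness 0
J7: 143→169, due 149, tardiness 20
Late orders: 1.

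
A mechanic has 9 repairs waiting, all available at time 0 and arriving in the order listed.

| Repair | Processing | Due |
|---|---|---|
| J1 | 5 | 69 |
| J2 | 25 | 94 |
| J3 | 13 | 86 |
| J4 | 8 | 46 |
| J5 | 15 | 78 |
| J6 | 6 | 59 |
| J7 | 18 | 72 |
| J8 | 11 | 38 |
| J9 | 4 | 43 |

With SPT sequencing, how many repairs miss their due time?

SPT (increasing processing time): J9 J1 J6 J4 J8 J3 J5 J7 J2.
J9: 0→4, due 43, tardiness 0
J1: 4→9, due 69, tardiness 0
J6: 9→15, due 59, tardiness 0
J4: 15→23, due 46, tardiness 0
J8: 23→34, due 38, tardiness 0
J3: 34→47, due 86, tardiness 0
J5: 47→62, due 78, tardiness 0
J7: 62→80, due 72, tardiness 8
J2: 80→105, due 94, tardiness 11
Late repairs: 2.

2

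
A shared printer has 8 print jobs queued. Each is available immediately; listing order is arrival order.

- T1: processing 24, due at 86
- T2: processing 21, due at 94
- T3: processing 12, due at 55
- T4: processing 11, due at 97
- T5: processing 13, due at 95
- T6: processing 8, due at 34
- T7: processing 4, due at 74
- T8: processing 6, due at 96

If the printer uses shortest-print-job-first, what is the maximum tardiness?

13

SPT (increasing processing time): T7 T8 T6 T4 T3 T5 T2 T1.
T7: 0→4, due 74, tardiness 0
T8: 4→10, due 96, tardiness 0
T6: 10→18, due 34, tardiness 0
T4: 18→29, due 97, tardiness 0
T3: 29→41, due 55, tardiness 0
T5: 41→54, due 95, tardiness 0
T2: 54→75, due 94, tardiness 0
T1: 75→99, due 86, tardiness 13
Maximum = 13.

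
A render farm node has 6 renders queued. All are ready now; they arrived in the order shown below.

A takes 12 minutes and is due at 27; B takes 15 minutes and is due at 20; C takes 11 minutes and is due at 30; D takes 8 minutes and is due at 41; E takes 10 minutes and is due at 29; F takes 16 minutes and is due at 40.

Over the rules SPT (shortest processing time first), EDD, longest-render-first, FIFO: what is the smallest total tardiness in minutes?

SPT (increasing processing time): D E C A B F.
D: 0→8, due 41, tardiness 0
E: 8→18, due 29, tardiness 0
C: 18→29, due 30, tardiness 0
A: 29→41, due 27, tardiness 14
B: 41→56, due 20, tardiness 36
F: 56→72, due 40, tardiness 32
Sum = 0+0+0+14+36+32 = 82.
EDD (increasing due date): B A E C F D.
B: 0→15, due 20, tardiness 0
A: 15→27, due 27, tardiness 0
E: 27→37, due 29, tardiness 8
C: 37→48, due 30, tardiness 18
F: 48→64, due 40, tardiness 24
D: 64→72, due 41, tardiness 31
Sum = 0+0+8+18+24+31 = 81.
LPT (decreasing processing time): F B A C E D.
F: 0→16, due 40, tardiness 0
B: 16→31, due 20, tardiness 11
A: 31→43, due 27, tardiness 16
C: 43→54, due 30, tardiness 24
E: 54→64, due 29, tardiness 35
D: 64→72, due 41, tardiness 31
Sum = 0+11+16+24+35+31 = 117.
FIFO (arrival order): A B C D E F.
A: 0→12, due 27, tardiness 0
B: 12→27, due 20, tardiness 7
C: 27→38, due 30, tardiness 8
D: 38→46, due 41, tardiness 5
E: 46→56, due 29, tardiness 27
F: 56→72, due 40, tardiness 32
Sum = 0+7+8+5+27+32 = 79.
SPT 82, EDD 81, LPT 117, FIFO 79 → minimum 79.

79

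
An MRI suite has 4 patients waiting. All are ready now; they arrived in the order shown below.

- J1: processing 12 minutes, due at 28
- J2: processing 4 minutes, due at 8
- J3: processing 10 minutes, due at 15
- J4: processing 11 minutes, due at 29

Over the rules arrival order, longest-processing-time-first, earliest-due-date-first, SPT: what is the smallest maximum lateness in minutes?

8

FIFO (arrival order): J1 J2 J3 J4.
J1: 0→12, due 28, lateness -16
J2: 12→16, due 8, lateness 8
J3: 16→26, due 15, lateness 11
J4: 26→37, due 29, lateness 8
Maximum = 11.
LPT (decreasing processing time): J1 J4 J3 J2.
J1: 0→12, due 28, lateness -16
J4: 12→23, due 29, lateness -6
J3: 23→33, due 15, lateness 18
J2: 33→37, due 8, lateness 29
Maximum = 29.
EDD (increasing due date): J2 J3 J1 J4.
J2: 0→4, due 8, lateness -4
J3: 4→14, due 15, lateness -1
J1: 14→26, due 28, lateness -2
J4: 26→37, due 29, lateness 8
Maximum = 8.
SPT (increasing processing time): J2 J3 J4 J1.
J2: 0→4, due 8, lateness -4
J3: 4→14, due 15, lateness -1
J4: 14→25, due 29, lateness -4
J1: 25→37, due 28, lateness 9
Maximum = 9.
FIFO 11, LPT 29, EDD 8, SPT 9 → minimum 8.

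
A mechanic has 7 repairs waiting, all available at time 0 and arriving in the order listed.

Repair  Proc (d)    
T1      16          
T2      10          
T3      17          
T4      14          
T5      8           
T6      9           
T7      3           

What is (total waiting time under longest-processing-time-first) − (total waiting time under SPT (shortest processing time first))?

LPT (decreasing processing time): T3 T1 T4 T2 T6 T5 T7.
T3: waits 0, runs 0→17
T1: waits 17, runs 17→33
T4: waits 33, runs 33→47
T2: waits 47, runs 47→57
T6: waits 57, runs 57→66
T5: waits 66, runs 66→74
T7: waits 74, runs 74→77
Sum = 0+17+33+47+57+66+74 = 294.
SPT (increasing processing time): T7 T5 T6 T2 T4 T1 T3.
T7: waits 0, runs 0→3
T5: waits 3, runs 3→11
T6: waits 11, runs 11→20
T2: waits 20, runs 20→30
T4: waits 30, runs 30→44
T1: waits 44, runs 44→60
T3: waits 60, runs 60→77
Sum = 0+3+11+20+30+44+60 = 168.
Difference = 294 − 168 = 126.

126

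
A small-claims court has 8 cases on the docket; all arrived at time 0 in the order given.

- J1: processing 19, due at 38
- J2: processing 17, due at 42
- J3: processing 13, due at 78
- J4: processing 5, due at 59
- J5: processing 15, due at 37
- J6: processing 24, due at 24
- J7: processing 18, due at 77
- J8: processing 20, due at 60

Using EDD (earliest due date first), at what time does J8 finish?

EDD (increasing due date): J6 J5 J1 J2 J4 J8 J7 J3.
J6: 0→24
J5: 24→39
J1: 39→58
J2: 58→75
J4: 75→80
J8: 80→100

100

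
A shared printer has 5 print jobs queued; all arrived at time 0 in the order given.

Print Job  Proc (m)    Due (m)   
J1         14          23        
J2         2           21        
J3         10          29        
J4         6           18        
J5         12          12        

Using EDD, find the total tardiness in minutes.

EDD (increasing due date): J5 J4 J2 J1 J3.
J5: 0→12, due 12, tardiness 0
J4: 12→18, due 18, tardiness 0
J2: 18→20, due 21, tardiness 0
J1: 20→34, due 23, tardiness 11
J3: 34→44, due 29, tardiness 15
Sum = 0+0+0+11+15 = 26.

26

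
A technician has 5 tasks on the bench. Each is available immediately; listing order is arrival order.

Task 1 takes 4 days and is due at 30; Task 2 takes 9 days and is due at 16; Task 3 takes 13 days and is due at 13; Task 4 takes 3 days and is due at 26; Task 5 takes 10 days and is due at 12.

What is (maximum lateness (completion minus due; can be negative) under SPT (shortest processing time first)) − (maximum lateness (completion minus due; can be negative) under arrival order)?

SPT (increasing processing time): Task 4 Task 1 Task 2 Task 5 Task 3.
Task 4: 0→3, due 26, lateness -23
Task 1: 3→7, due 30, lateness -23
Task 2: 7→16, due 16, lateness 0
Task 5: 16→26, due 12, lateness 14
Task 3: 26→39, due 13, lateness 26
Maximum = 26.
FIFO (arrival order): Task 1 Task 2 Task 3 Task 4 Task 5.
Task 1: 0→4, due 30, lateness -26
Task 2: 4→13, due 16, lateness -3
Task 3: 13→26, due 13, lateness 13
Task 4: 26→29, due 26, lateness 3
Task 5: 29→39, due 12, lateness 27
Maximum = 27.
Difference = 26 − 27 = -1.

-1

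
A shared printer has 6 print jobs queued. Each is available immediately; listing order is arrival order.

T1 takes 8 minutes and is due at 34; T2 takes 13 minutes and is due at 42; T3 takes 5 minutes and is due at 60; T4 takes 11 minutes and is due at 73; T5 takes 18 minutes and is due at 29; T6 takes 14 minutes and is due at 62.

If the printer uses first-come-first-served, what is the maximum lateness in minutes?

FIFO (arrival order): T1 T2 T3 T4 T5 T6.
T1: 0→8, due 34, lateness -26
T2: 8→21, due 42, lateness -21
T3: 21→26, due 60, lateness -34
T4: 26→37, due 73, lateness -36
T5: 37→55, due 29, lateness 26
T6: 55→69, due 62, lateness 7
Maximum = 26.

26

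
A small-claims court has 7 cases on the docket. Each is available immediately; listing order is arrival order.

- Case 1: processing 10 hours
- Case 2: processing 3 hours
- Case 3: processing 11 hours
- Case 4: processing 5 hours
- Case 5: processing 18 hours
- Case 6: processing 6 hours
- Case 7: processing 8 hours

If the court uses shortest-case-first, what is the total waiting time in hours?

122

SPT (increasing processing time): Case 2 Case 4 Case 6 Case 7 Case 1 Case 3 Case 5.
Case 2: waits 0, runs 0→3
Case 4: waits 3, runs 3→8
Case 6: waits 8, runs 8→14
Case 7: waits 14, runs 14→22
Case 1: waits 22, runs 22→32
Case 3: waits 32, runs 32→43
Case 5: waits 43, runs 43→61
Sum = 0+3+8+14+22+32+43 = 122.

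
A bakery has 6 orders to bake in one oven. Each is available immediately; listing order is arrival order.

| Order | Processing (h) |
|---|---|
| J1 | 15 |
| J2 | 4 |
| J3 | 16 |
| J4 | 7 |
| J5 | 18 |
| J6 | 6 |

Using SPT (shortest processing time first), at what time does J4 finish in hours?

17

SPT (increasing processing time): J2 J6 J4 J1 J3 J5.
J2: 0→4
J6: 4→10
J4: 10→17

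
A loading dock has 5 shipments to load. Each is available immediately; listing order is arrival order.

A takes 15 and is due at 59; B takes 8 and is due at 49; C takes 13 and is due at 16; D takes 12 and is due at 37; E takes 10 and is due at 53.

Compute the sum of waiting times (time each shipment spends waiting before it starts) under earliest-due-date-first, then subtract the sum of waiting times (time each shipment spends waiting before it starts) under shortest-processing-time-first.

EDD (increasing due date): C D B E A.
C: waits 0, runs 0→13
D: waits 13, runs 13→25
B: waits 25, runs 25→33
E: waits 33, runs 33→43
A: waits 43, runs 43→58
Sum = 0+13+25+33+43 = 114.
SPT (increasing processing time): B E D C A.
B: waits 0, runs 0→8
E: waits 8, runs 8→18
D: waits 18, runs 18→30
C: waits 30, runs 30→43
A: waits 43, runs 43→58
Sum = 0+8+18+30+43 = 99.
Difference = 114 − 99 = 15.

15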